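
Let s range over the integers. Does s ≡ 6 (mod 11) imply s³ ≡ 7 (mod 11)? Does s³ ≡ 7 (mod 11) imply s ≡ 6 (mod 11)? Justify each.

[⇐] Suppose s³ ≡ 7 (mod 11). The only residue r in {0, …, 10} with r³ ≡ 7 (mod 11) is r = 6, so s ≡ 6 (mod 11).

[⇒] Suppose s ≡ 6 (mod 11). Write s = 11j + 6. Then (11j + 6)³ = 1331j³ + 2178j² + 1188j + 216 = 11(121j³ + 198j² + 108j + 19) + 7, so s³ ≡ 7 (mod 11).

Both directions hold; the statement is true.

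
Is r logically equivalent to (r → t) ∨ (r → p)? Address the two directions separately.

(⇒) This fails. Under t = F, r = T, p = F, the left side is true but the right side is false.

(⇐) This fails. Under t = F, r = F, p = F, the left side is false but the right side is true.

(⇒) fails and (⇐) fails.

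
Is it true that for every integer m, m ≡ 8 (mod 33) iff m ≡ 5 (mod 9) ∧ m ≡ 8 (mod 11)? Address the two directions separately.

[⇒] This fails: m = 8 gives 8 ≡ 8 (mod 33) but 8 ≡ 8 (mod 9), so the conjunction on the right does not hold.

[⇐] Conversely, if m ≡ 5 (mod 9) and m ≡ 8 (mod 11), then by the Chinese remainder theorem m ≡ 41 (mod 99). Since 41 ≡ 8 (mod 33) and 33 ∣ 99, we get m ≡ 8 (mod 33).

The forward direction fails; the converse holds.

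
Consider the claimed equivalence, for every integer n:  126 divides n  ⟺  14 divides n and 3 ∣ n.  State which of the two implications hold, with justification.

[⇐] This fails: take n = 42. Both 14 ∣ 42 and 3 ∣ 42, yet 42 is not a multiple of 126 (since 42 = 0·126 + 42), so 126 ∤ 42.

[⇒] If 126 ∣ n, write n = 126q. Since 126 = 9·14, n = 14·(9q), so 14 ∣ n; and since 126 = 42·3, n = 3·(42q), so 3 ∣ n.

Not equivalent: only (⇒) holds.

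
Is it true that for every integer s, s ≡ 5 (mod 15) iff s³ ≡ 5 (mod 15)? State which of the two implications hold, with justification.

Both directions hold.

(⟹) Suppose s ≡ 5 (mod 15). Write s = 15j + 5. Then (15j + 5)³ = 3375j³ + 3375j² + 1125j + 125 = 15(225j³ + 225j² + 75j + 8) + 5, so s³ ≡ 5 (mod 15).

(⟸) Conversely, suppose s³ ≡ 5 (mod 15). The only residue r in {0, …, 14} with r³ ≡ 5 (mod 15) is r = 5, so s ≡ 5 (mod 15).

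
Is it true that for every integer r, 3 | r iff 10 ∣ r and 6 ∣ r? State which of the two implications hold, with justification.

Only the converse holds.

Forward direction. This fails: take r = 3. Certainly 3 ∣ 3, but 10 ∤ 3.

Converse. Suppose 10 ∣ r and 6 ∣ r. Any common multiple of 10 and 6 is a multiple of their lcm; here lcm(10, 6) = 10·6/gcd(10, 6) = 60/2 = 30, so 30 ∣ r. Since 3 ∣ 30, it follows that 3 ∣ r.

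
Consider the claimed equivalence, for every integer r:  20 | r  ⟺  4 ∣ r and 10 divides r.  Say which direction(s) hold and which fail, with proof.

Both directions hold.

(⇒) If 20 ∣ r, write r = 20q. Since 20 = 5·4, r = 4·(5q), so 4 ∣ r; and since 20 = 2·10, r = 10·(2q), so 10 ∣ r.

(⇐) Suppose 4 ∣ r and 10 ∣ r. Any common multiple of 4 and 10 is a multiple of their lcm; here lcm(4, 10) = 4·10/gcd(4, 10) = 40/2 = 20, so 20 ∣ r.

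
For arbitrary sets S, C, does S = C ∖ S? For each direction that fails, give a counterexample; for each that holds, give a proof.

(⟹) This inclusion fails. Take S = {1}, C = ∅; then 1 ∈ S but 1 ∉ C ∖ S.

(⟸) This inclusion fails. Take S = ∅, C = {1}; then 1 ∈ C ∖ S but 1 ∉ S.

Both inclusions fail.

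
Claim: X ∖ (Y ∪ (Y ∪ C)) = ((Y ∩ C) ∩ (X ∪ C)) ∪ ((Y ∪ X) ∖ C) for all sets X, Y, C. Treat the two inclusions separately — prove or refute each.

(⟹) Let x ∈ X ∖ (Y ∪ (Y ∪ C)). Then x ∈ X and x ∉ Y, C, from which x ∈ ((Y ∩ C) ∩ (X ∪ C)) ∪ ((Y ∪ X) ∖ C).

(⟸) This inclusion fails. Take X = ∅, Y = {1}, C = ∅; then 1 ∈ ((Y ∩ C) ∩ (X ∪ C)) ∪ ((Y ∪ X) ∖ C) but 1 ∉ X ∖ (Y ∪ (Y ∪ C)).

Only the forward inclusion holds.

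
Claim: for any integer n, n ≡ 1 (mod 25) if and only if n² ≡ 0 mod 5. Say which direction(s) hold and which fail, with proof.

Neither implication holds.

Forward direction. This fails: take n = 1. Then 1 ≡ 1 (mod 25), but 1² = 1 ≡ 1 (mod 5), not 0.

Converse. This fails: take n = 0. Then 0² = 0 ≡ 0 (mod 5), yet 0 ≡ 0 (mod 25), not 1.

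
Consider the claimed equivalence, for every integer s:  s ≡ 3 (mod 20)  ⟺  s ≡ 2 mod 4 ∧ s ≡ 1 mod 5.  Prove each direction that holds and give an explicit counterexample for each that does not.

(→) This fails: s = 3 gives 3 ≡ 3 (mod 20) but 3 ≡ 3 (mod 4), so the conjunction on the right does not hold.

(←) This fails: s = 6 satisfies both congruences on the right (6 ≡ 2 mod 4 and 6 ≡ 1 mod 5) yet 6 ≡ 6 (mod 20), not 3.

Neither implication holds.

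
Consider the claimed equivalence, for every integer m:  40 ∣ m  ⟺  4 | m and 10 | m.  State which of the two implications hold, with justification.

(⟹) If 40 ∣ m, write m = 40q. Since 40 = 10·4, m = 4·(10q), so 4 ∣ m; and since 40 = 4·10, m = 10·(4q), so 10 ∣ m.

(⟸) This fails: take m = 20. Both 4 ∣ 20 and 10 ∣ 20, yet 20 is not a multiple of 40 (since 20 = 0·40 + 20), so 40 ∤ 20.

(⇒) holds; (⇐) fails.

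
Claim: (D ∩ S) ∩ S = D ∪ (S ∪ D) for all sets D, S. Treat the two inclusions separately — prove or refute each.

The sets are not equal: only the forward inclusion holds.

(⊆) Let x ∈ (D ∩ S) ∩ S. Then x ∈ D ∩ S, from which x ∈ D ∪ (S ∪ D).

(⊇) This inclusion fails. Take D = {1}, S = ∅; then 1 ∈ D ∪ (S ∪ D) but 1 ∉ (D ∩ S) ∩ S.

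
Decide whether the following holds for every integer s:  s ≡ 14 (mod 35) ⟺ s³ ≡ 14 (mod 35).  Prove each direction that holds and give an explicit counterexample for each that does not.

Both directions hold.

(⟹) Suppose s ≡ 14 (mod 35). Write s = 35j + 14. Then (35j + 14)³ = 42875j³ + 51450j² + 20580j + 2744 = 35(1225j³ + 1470j² + 588j + 78) + 14, so s³ ≡ 14 (mod 35).

(⟸) Conversely, suppose s³ ≡ 14 (mod 35). The only residue r in {0, …, 34} with r³ ≡ 14 (mod 35) is r = 14, so s ≡ 14 (mod 35).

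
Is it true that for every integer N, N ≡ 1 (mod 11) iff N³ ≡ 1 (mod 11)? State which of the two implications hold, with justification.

Both directions hold.

(⇐) Suppose N³ ≡ 1 (mod 11). The only residue r in {0, …, 10} with r³ ≡ 1 (mod 11) is r = 1, so N ≡ 1 (mod 11).

(⇒) Suppose N ≡ 1 (mod 11). Write N = 11j + 1. Then (11j + 1)³ = 1331j³ + 363j² + 33j + 1 = 11(121j³ + 33j² + 3j) + 1, so N³ ≡ 1 (mod 11).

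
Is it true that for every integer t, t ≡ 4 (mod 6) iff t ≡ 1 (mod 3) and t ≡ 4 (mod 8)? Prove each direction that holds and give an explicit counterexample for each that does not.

Not equivalent: only (⇐) holds.

[⇐] If t ≡ 1 (mod 3) and t ≡ 4 (mod 8), then by the Chinese remainder theorem t ≡ 4 (mod 24). Since 4 ≡ 4 (mod 6) and 6 ∣ 24, we get t ≡ 4 (mod 6).

[⇒] This fails: t = 16 gives 16 ≡ 4 (mod 6) but 16 ≡ 0 (mod 8), so the conjunction on the right does not hold.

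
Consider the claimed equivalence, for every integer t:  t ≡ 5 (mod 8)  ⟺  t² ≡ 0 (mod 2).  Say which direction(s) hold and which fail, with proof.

Both directions fail.

(⟹) This fails: take t = 5. Then 5 ≡ 5 (mod 8), but 5² = 25 ≡ 1 (mod 2), not 0.

(⟸) This fails: take t = 0. Then 0² = 0 ≡ 0 (mod 2), yet 0 ≡ 0 (mod 8), not 5.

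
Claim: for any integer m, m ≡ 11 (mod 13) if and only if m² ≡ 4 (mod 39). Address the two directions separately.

(⟹) This fails: take m = 24. Then 24 ≡ 11 (mod 13), but 24² = 576 ≡ 30 (mod 39), not 4.

(⟸) This fails: take m = 2. Then 2² = 4 ≡ 4 (mod 39), yet 2 ≡ 2 (mod 13), not 11.

Neither implication holds.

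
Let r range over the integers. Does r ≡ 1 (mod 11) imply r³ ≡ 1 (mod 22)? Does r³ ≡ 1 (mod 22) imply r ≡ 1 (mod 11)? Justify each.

Only the converse holds.

Converse. The residues r modulo 22 with r³ ≡ 1 (mod 22) are exactly {1}, and each is ≡ 1 (mod 11).

Forward direction. This fails: take r = 12. Then 12 ≡ 1 (mod 11), but 12³ = 1728 ≡ 12 (mod 22), not 1.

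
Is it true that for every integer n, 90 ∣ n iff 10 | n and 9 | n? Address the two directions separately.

The biconditional holds.

(←) Suppose 10 ∣ n and 9 ∣ n. Any common multiple of 10 and 9 is a multiple of their lcm; here gcd(10, 9) = 1, so lcm(10, 9) = 10·9 = 90, so 90 ∣ n.

(→) If 90 ∣ n, write n = 90q. Since 90 = 9·10, n = 10·(9q), so 10 ∣ n; and since 90 = 10·9, n = 9·(10q), so 9 ∣ n.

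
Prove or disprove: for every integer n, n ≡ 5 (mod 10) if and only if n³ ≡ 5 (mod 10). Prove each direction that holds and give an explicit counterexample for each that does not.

Equivalent; both directions hold.

(→) Suppose n ≡ 5 (mod 10). Write n = 10j + 5. Then (10j + 5)³ = 1000j³ + 1500j² + 750j + 125 = 10(100j³ + 150j² + 75j + 12) + 5, so n³ ≡ 5 (mod 10).

(←) Conversely, suppose n³ ≡ 5 (mod 10). The only residue r in {0, …, 9} with r³ ≡ 5 (mod 10) is r = 5, so n ≡ 5 (mod 10).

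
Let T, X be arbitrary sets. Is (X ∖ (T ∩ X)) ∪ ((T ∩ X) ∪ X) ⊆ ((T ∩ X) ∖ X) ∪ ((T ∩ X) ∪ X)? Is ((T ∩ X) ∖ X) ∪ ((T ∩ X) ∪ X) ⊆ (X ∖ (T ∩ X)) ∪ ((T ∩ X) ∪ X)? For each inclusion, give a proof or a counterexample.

Both inclusions hold; the sets are equal.

(⟹) Let x ∈ (X ∖ (T ∩ X)) ∪ ((T ∩ X) ∪ X). Then either x ∈ X and x ∉ T; or x ∈ T ∩ X. In each case x ∈ ((T ∩ X) ∖ X) ∪ ((T ∩ X) ∪ X), so (X ∖ (T ∩ X)) ∪ ((T ∩ X) ∪ X) ⊆ ((T ∩ X) ∖ X) ∪ ((T ∩ X) ∪ X).

(⟸) Let x ∈ ((T ∩ X) ∖ X) ∪ ((T ∩ X) ∪ X). Then either x ∈ X and x ∉ T; or x ∈ T ∩ X. In each case x ∈ (X ∖ (T ∩ X)) ∪ ((T ∩ X) ∪ X), so ((T ∩ X) ∖ X) ∪ ((T ∩ X) ∪ X) ⊆ (X ∖ (T ∩ X)) ∪ ((T ∩ X) ∪ X).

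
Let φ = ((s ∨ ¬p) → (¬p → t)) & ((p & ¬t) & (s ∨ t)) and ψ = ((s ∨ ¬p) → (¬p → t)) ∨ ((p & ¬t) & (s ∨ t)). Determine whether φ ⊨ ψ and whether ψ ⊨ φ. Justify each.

[⇒] Assume the antecedent. If s is true, the antecedent forces (s = T, t = F, p = T), and the consequent holds there. If s is false, the antecedent cannot hold. Either way the consequent holds.

[⇐] This fails. Under s = F, t = T, p = F, the left side is false but the right side is true.

Only the forward direction holds.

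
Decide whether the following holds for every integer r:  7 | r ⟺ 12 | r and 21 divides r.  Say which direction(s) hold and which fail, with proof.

(←) Suppose 12 ∣ r and 21 ∣ r. Any common multiple of 12 and 21 is a multiple of their lcm; here lcm(12, 21) = 12·21/gcd(12, 21) = 252/3 = 84, so 84 ∣ r. Since 7 ∣ 84, it follows that 7 ∣ r.

(→) This fails: take r = 7. Certainly 7 ∣ 7, but 12 ∤ 7.

Only the reverse direction holds.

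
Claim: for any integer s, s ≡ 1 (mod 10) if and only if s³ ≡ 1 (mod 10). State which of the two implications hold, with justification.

Forward direction. Suppose s ≡ 1 (mod 10). Write s = 10j + 1. Then (10j + 1)³ = 1000j³ + 300j² + 30j + 1 = 10(100j³ + 30j² + 3j) + 1, so s³ ≡ 1 (mod 10).

Converse. Suppose s³ ≡ 1 (mod 10). The only residue r in {0, …, 9} with r³ ≡ 1 (mod 10) is r = 1, so s ≡ 1 (mod 10).

Both directions hold.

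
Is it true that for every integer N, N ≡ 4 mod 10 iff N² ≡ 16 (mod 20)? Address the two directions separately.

(⇒) holds; (⇐) fails.

Forward direction. Suppose N ≡ 4 (mod 10). Working modulo 20, N ∈ {4, 14}; for each such r, r² ≡ 16 (mod 20).

Converse. This fails: take N = 6. Then 6² = 36 ≡ 16 (mod 20), yet 6 ≡ 6 (mod 10), not 4.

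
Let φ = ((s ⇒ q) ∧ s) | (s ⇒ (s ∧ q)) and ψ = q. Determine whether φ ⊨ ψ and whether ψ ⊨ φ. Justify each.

Only the reverse direction holds.

[⇒] This fails. Under s = F, q = F, the left side is true but the right side is false.

[⇐] Assume the antecedent. If s is true, the antecedent forces (s = T, q = T), and ((s ⇒ q) ∧ s) | (s ⇒ (s ∧ q)) holds there. If s is false, ((s ⇒ q) ∧ s) | (s ⇒ (s ∧ q)) reduces to true regardless of the other variables. Either way ((s ⇒ q) ∧ s) | (s ⇒ (s ∧ q)) holds.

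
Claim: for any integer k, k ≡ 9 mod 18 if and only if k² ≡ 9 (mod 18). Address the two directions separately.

(⇒) holds; (⇐) fails.

(⇒) Suppose k ≡ 9 mod 18. Write k = 18j + 9. Then (18j + 9)² = 324j² + 324j + 81 = 18(18j² + 18j + 4) + 9, so k² ≡ 9 (mod 18).

(⇐) This fails: take k = 3. Then 3² = 9 ≡ 9 (mod 18), yet 3 ≡ 3 (mod 18), not 9.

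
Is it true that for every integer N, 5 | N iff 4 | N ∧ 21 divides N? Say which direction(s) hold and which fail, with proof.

Both directions fail.

Forward direction. This fails: take N = 5. Certainly 5 ∣ 5, but 4 ∤ 5.

Converse. This fails: take N = 84. Both 4 ∣ 84 and 21 ∣ 84, yet 84 is not a multiple of 5 (since 84 = 16·5 + 4), so 5 ∤ 84.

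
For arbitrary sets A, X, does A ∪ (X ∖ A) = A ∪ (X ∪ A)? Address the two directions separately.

Both inclusions hold.

(⟹) Let x ∈ A ∪ (X ∖ A). Then either x ∈ A and x ∉ X; or x ∈ X and x ∉ A; or x ∈ A ∩ X. In each case x ∈ A ∪ (X ∪ A), so A ∪ (X ∖ A) ⊆ A ∪ (X ∪ A).

(⟸) Let x ∈ A ∪ (X ∪ A). Then either x ∈ A and x ∉ X; or x ∈ X and x ∉ A; or x ∈ A ∩ X. In each case x ∈ A ∪ (X ∖ A), so A ∪ (X ∪ A) ⊆ A ∪ (X ∖ A).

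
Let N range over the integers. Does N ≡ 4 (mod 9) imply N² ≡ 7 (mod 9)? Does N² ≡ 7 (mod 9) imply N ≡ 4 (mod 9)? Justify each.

Not equivalent: only (⇒) holds.

(⟹) Suppose N ≡ 4 (mod 9). Write N = 9j + 4. Then (9j + 4)² = 81j² + 72j + 16 = 9(9j² + 8j + 1) + 7, so N² ≡ 7 (mod 9).

(⟸) This fails: take N = 5. Then 5² = 25 ≡ 7 (mod 9), yet 5 ≡ 5 (mod 9), not 4.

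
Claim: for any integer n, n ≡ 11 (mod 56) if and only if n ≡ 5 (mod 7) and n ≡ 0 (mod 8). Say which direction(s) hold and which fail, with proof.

(⟹) This fails: n = 11 gives 11 ≡ 11 (mod 56) but 11 ≡ 4 (mod 7), so the conjunction on the right does not hold.

(⟸) This fails: n = 40 satisfies both congruences on the right (40 ≡ 5 mod 7 and 40 ≡ 0 mod 8) yet 40 ≡ 40 (mod 56), not 11.

Neither direction holds.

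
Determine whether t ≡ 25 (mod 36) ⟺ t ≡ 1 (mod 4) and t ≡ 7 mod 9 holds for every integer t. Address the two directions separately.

Both directions hold; the statement is true.

Forward direction. Suppose t ≡ 25 (mod 36); write t = 36j + 25. Since 4 ∣ 36, reducing mod 4 gives t ≡ 25 ≡ 1 (mod 4); since 9 ∣ 36, reducing mod 9 gives t ≡ 25 ≡ 7 (mod 9).

Converse. If t ≡ 1 (mod 4) and t ≡ 7 (mod 9), then by the Chinese remainder theorem t ≡ 25 (mod 36). This is exactly t ≡ 25 (mod 36).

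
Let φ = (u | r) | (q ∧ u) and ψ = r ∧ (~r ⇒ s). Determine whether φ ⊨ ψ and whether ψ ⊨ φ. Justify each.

Forward direction. This fails. Under u = T, r = F, s = F, q = F, the left side is true but the right side is false.

Converse. Assume the antecedent. If r is true, (u | r) | (q ∧ u) reduces to true regardless of the other variables. If r is false, the antecedent cannot hold. Either way (u | r) | (q ∧ u) holds.

The forward direction fails; the converse holds.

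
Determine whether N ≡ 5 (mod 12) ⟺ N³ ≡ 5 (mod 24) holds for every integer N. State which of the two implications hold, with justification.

Only the converse holds.

Forward direction. This fails: take N = 17. Then 17 ≡ 5 (mod 12), but 17³ = 4913 ≡ 17 (mod 24), not 5.

Converse. The residues r modulo 24 with r³ ≡ 5 (mod 24) are exactly {5}, and each is ≡ 5 (mod 12).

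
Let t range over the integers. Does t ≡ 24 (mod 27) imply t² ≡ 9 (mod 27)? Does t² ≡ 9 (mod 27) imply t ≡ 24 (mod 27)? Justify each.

(→) Suppose t ≡ 24 (mod 27). Write t = 27j + 24. Then (27j + 24)² = 729j² + 1296j + 576 = 27(27j² + 48j + 21) + 9, so t² ≡ 9 (mod 27).

(←) This fails: take t = 3. Then 3² = 9 ≡ 9 (mod 27), yet 3 ≡ 3 (mod 27), not 24.

(⇒) holds; (⇐) fails.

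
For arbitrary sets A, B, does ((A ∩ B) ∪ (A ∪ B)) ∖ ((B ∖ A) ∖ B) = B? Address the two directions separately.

(⊆) fails; (⊇) holds.

(⊇) Let x ∈ B. Then either x ∈ B and x ∉ A; or x ∈ A ∩ B. In each case x ∈ ((A ∩ B) ∪ (A ∪ B)) ∖ ((B ∖ A) ∖ B), so B ⊆ ((A ∩ B) ∪ (A ∪ B)) ∖ ((B ∖ A) ∖ B).

(⊆) This inclusion fails. Take A = {1}, B = ∅; then 1 ∈ ((A ∩ B) ∪ (A ∪ B)) ∖ ((B ∖ A) ∖ B) but 1 ∉ B.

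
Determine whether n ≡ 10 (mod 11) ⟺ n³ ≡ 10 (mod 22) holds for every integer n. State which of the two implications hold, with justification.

Only the converse holds.

Forward direction. This fails: take n = 21. Then 21 ≡ 10 (mod 11), but 21³ = 9261 ≡ 21 (mod 22), not 10.

Converse. The residues r modulo 22 with r³ ≡ 10 (mod 22) are exactly {10}, and each is ≡ 10 (mod 11).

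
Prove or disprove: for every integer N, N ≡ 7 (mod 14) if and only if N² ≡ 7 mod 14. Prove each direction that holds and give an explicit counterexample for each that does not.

(⟸) Suppose N² ≡ 7 (mod 14). The only residue r in {0, …, 13} with r² ≡ 7 (mod 14) is r = 7, so N ≡ 7 (mod 14).

(⟹) Suppose N ≡ 7 (mod 14). Write N = 14j + 7. Then (14j + 7)² = 196j² + 196j + 49 = 14(14j² + 14j + 3) + 7, so N² ≡ 7 (mod 14).

Both implications hold.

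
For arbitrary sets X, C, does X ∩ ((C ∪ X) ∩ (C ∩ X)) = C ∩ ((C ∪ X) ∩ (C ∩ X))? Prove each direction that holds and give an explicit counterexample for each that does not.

Both inclusions hold; the sets are equal.

(⟹) Let x ∈ X ∩ ((C ∪ X) ∩ (C ∩ X)). Then x ∈ X ∩ C, from which x ∈ C ∩ ((C ∪ X) ∩ (C ∩ X)).

(⟸) Let x ∈ C ∩ ((C ∪ X) ∩ (C ∩ X)). Then x ∈ X ∩ C, from which x ∈ X ∩ ((C ∪ X) ∩ (C ∩ X)).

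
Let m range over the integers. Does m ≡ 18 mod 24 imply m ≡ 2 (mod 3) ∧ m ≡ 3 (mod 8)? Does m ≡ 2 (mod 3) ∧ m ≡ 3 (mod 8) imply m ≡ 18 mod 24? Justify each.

(→) This fails: m = 18 gives 18 ≡ 18 (mod 24) but 18 ≡ 0 (mod 3), so the conjunction on the right does not hold.

(←) This fails: m = 11 satisfies both congruences on the right (11 ≡ 2 mod 3 and 11 ≡ 3 mod 8) yet 11 ≡ 11 (mod 24), not 18.

Both directions fail.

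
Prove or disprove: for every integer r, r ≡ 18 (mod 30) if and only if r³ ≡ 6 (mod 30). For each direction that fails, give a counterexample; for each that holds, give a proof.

Both directions fail.

(⟹) This fails: take r = 18. Then 18 ≡ 18 (mod 30), but 18³ = 5832 ≡ 12 (mod 30), not 6.

(⟸) This fails: take r = 6. Then 6³ = 216 ≡ 6 (mod 30), yet 6 ≡ 6 (mod 30), not 18.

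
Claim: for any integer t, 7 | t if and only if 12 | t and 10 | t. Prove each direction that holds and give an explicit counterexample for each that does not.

Neither implication holds.

(⇒) This fails: take t = 7. Certainly 7 ∣ 7, but 12 ∤ 7.

(⇐) This fails: take t = 60. Both 12 ∣ 60 and 10 ∣ 60, yet 60 is not a multiple of 7 (since 60 = 8·7 + 4), so 7 ∤ 60.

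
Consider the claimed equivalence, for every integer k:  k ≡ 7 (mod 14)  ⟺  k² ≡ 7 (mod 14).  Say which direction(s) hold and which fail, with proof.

(⇒) Suppose k ≡ 7 (mod 14). Write k = 14j + 7. Then (14j + 7)² = 196j² + 196j + 49 = 14(14j² + 14j + 3) + 7, so k² ≡ 7 (mod 14).

(⇐) Conversely, suppose k² ≡ 7 (mod 14). The only residue r in {0, …, 13} with r² ≡ 7 (mod 14) is r = 7, so k ≡ 7 (mod 14).

Equivalent; both directions hold.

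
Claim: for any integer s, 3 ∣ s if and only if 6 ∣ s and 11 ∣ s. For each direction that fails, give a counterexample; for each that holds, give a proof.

[⇒] This fails: take s = 3. Certainly 3 ∣ 3, but 6 ∤ 3.

[⇐] Suppose 6 ∣ s and 11 ∣ s. Any common multiple of 6 and 11 is a multiple of their lcm; here gcd(6, 11) = 1, so lcm(6, 11) = 6·11 = 66, so 66 ∣ s. Since 3 ∣ 66, it follows that 3 ∣ s.

Only the reverse direction holds.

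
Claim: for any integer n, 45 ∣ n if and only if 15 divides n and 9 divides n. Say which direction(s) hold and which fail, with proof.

(→) If 45 ∣ n, write n = 45q. Since 45 = 3·15, n = 15·(3q), so 15 ∣ n; and since 45 = 5·9, n = 9·(5q), so 9 ∣ n.

(←) Suppose 15 ∣ n and 9 ∣ n. Any common multiple of 15 and 9 is a multiple of their lcm; here lcm(15, 9) = 15·9/gcd(15, 9) = 135/3 = 45, so 45 ∣ n.

Both implications hold.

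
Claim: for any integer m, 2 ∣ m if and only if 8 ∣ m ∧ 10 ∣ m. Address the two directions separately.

The forward direction fails; the converse holds.

(⟹) This fails: take m = 2. Certainly 2 ∣ 2, but 8 ∤ 2.

(⟸) Suppose 8 ∣ m and 10 ∣ m. Any common multiple of 8 and 10 is a multiple of their lcm; here lcm(8, 10) = 8·10/gcd(8, 10) = 80/2 = 40, so 40 ∣ m. Since 2 ∣ 40, it follows that 2 ∣ m.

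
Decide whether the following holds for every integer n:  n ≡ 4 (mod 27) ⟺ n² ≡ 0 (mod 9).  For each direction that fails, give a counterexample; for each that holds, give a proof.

[⇒] This fails: take n = 4. Then 4 ≡ 4 (mod 27), but 4² = 16 ≡ 7 (mod 9), not 0.

[⇐] This fails: take n = 0. Then 0² = 0 ≡ 0 (mod 9), yet 0 ≡ 0 (mod 27), not 4.

Neither implication holds.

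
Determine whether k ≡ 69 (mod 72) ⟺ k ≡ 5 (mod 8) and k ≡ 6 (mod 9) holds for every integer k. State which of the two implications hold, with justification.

(→) Suppose k ≡ 69 (mod 72); write k = 72j + 69. Since 8 ∣ 72, reducing mod 8 gives k ≡ 69 ≡ 5 (mod 8); since 9 ∣ 72, reducing mod 9 gives k ≡ 69 ≡ 6 (mod 9).

(←) Conversely, if k ≡ 5 (mod 8) and k ≡ 6 (mod 9), then by the Chinese remainder theorem k ≡ 69 (mod 72). This is exactly k ≡ 69 (mod 72).

Both directions hold.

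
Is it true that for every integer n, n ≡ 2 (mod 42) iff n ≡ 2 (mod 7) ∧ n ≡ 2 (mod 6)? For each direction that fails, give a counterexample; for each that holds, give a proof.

Both implications hold.

[⇐] If n ≡ 2 (mod 7) and n ≡ 2 (mod 6), then by the Chinese remainder theorem n ≡ 2 (mod 42). This is exactly n ≡ 2 (mod 42).

[⇒] Suppose n ≡ 2 (mod 42); write n = 42j + 2. Since 7 ∣ 42, reducing mod 7 gives n ≡ 2 (mod 7); since 6 ∣ 42, reducing mod 6 gives n ≡ 2 (mod 6).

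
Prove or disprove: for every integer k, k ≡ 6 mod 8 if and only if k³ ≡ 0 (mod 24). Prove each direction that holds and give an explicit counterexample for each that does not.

Neither direction holds.

[⇒] This fails: take k = 14. Then 14 ≡ 6 (mod 8), but 14³ = 2744 ≡ 8 (mod 24), not 0.

[⇐] This fails: take k = 0. Then 0³ = 0 ≡ 0 (mod 24), yet 0 ≡ 0 (mod 8), not 6.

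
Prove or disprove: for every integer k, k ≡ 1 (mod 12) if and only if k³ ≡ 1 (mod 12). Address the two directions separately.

(⇒) Suppose k ≡ 1 (mod 12). Write k = 12j + 1. Then (12j + 1)³ = 1728j³ + 432j² + 36j + 1 = 12(144j³ + 36j² + 3j) + 1, so k³ ≡ 1 (mod 12).

(⇐) Conversely, suppose k³ ≡ 1 (mod 12). The only residue r in {0, …, 11} with r³ ≡ 1 (mod 12) is r = 1, so k ≡ 1 (mod 12).

The biconditional holds.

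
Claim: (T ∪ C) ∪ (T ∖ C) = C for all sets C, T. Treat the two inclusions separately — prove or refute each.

(⊆) This inclusion fails. Take C = ∅, T = {1}; then 1 ∈ (T ∪ C) ∪ (T ∖ C) but 1 ∉ C.

(⊇) Let x ∈ C. Then either x ∈ C and x ∉ T; or x ∈ C ∩ T. In each case x ∈ (T ∪ C) ∪ (T ∖ C), so C ⊆ (T ∪ C) ∪ (T ∖ C).

(⊆) fails; (⊇) holds.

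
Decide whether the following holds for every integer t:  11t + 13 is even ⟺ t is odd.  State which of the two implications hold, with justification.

Both implications hold.

Converse. Suppose t is odd; write t = 2j + 1. Then 11t + 13 = 11·(2j + 1) + 13 = 2·11j + 24, which is even.

Forward direction. Suppose 11t + 13 is even. Since 11 is odd, 11t and t have the same parity, so 11t + 13 ≡ t + 13 (mod 2). As 13 is odd, 11t + 13 is even exactly when t is odd. Thus t is odd.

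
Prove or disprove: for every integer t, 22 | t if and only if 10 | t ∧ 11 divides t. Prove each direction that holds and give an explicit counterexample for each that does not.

Forward direction. This fails: take t = 22. Certainly 22 ∣ 22, but 10 ∤ 22.

Converse. Suppose 10 ∣ t and 11 ∣ t. Any common multiple of 10 and 11 is a multiple of their lcm; here gcd(10, 11) = 1, so lcm(10, 11) = 10·11 = 110, so 110 ∣ t. Since 22 ∣ 110, it follows that 22 ∣ t.

The forward direction fails; the converse holds.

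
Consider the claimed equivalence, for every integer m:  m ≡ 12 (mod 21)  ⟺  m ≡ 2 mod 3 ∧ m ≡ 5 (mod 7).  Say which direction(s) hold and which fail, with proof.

[⇒] This fails: m = 12 gives 12 ≡ 12 (mod 21) but 12 ≡ 0 (mod 3), so the conjunction on the right does not hold.

[⇐] This fails: m = 5 satisfies both congruences on the right (5 ≡ 2 mod 3 and 5 ≡ 5 mod 7) yet 5 ≡ 5 (mod 21), not 12.

(⇒) fails and (⇐) fails.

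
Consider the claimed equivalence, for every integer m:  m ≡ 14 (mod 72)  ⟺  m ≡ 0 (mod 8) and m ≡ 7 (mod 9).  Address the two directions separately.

(⇒) fails and (⇐) fails.

Forward direction. This fails: m = 14 gives 14 ≡ 14 (mod 72) but 14 ≡ 6 (mod 8), so the conjunction on the right does not hold.

Converse. This fails: m = 16 satisfies both congruences on the right (16 ≡ 0 mod 8 and 16 ≡ 7 mod 9) yet 16 ≡ 16 (mod 72), not 14.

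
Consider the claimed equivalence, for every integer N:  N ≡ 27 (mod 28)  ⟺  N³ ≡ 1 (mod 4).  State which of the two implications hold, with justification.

(⇒) fails and (⇐) fails.

(⇒) This fails: take N = 27. Then 27 ≡ 27 (mod 28), but 27³ = 19683 ≡ 3 (mod 4), not 1.

(⇐) This fails: take N = 1. Then 1³ = 1 ≡ 1 (mod 4), yet 1 ≡ 1 (mod 28), not 27.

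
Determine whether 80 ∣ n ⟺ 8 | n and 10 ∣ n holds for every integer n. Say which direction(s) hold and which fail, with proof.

[⇒] If 80 ∣ n, write n = 80q. Since 80 = 10·8, n = 8·(10q), so 8 ∣ n; and since 80 = 8·10, n = 10·(8q), so 10 ∣ n.

[⇐] This fails: take n = 40. Both 8 ∣ 40 and 10 ∣ 40, yet 40 is not a multiple of 80 (since 40 = 0·80 + 40), so 80 ∤ 40.

(⇒) holds; (⇐) fails.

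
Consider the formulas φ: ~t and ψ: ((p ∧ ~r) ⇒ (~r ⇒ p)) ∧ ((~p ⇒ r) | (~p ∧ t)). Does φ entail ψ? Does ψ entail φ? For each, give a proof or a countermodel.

Both directions fail.

(⟹) This fails. Under p = F, t = F, r = F, the left side is true but the right side is false.

(⟸) This fails. Under p = F, t = T, r = F, the left side is false but the right side is true.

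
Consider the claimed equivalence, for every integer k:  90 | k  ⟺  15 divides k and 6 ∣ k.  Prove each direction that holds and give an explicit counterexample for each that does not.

[⇐] This fails: take k = 30. Both 15 ∣ 30 and 6 ∣ 30, yet 30 is not a multiple of 90 (since 30 = 0·90 + 30), so 90 ∤ 30.

[⇒] If 90 ∣ k, write k = 90q. Since 90 = 6·15, k = 15·(6q), so 15 ∣ k; and since 90 = 15·6, k = 6·(15q), so 6 ∣ k.

Only the forward implication holds.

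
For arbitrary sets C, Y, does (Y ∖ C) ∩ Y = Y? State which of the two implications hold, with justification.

(⊆) Let x ∈ (Y ∖ C) ∩ Y. Then x ∈ Y and x ∉ C, from which x ∈ Y.

(⊇) This inclusion fails. Take C = {1}, Y = {1}; then 1 ∈ Y but 1 ∉ (Y ∖ C) ∩ Y.

Only the forward inclusion holds.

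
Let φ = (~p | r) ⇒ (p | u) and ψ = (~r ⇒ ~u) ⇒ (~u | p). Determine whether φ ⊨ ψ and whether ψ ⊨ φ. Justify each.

(⟹) This fails. Under u = T, p = F, r = T, the left side is true but the right side is false.

(⟸) This fails. Under u = F, p = F, r = F, the left side is false but the right side is true.

Neither implication holds.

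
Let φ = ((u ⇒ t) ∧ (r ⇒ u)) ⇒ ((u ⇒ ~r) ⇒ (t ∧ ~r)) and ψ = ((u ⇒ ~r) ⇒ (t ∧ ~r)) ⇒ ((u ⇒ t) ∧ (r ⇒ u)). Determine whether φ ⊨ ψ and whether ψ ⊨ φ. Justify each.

Neither direction holds.

(⟹) This fails. Under u = T, r = T, t = F, the left side is true but the right side is false.

(⟸) This fails. Under u = F, r = F, t = F, the left side is false but the right side is true.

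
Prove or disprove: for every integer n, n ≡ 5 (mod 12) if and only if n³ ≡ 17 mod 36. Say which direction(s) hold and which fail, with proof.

[⇒] Suppose n ≡ 5 (mod 12). Working modulo 36, n ∈ {5, 17, 29}; for each such r, r³ ≡ 17 (mod 36).

[⇐] Conversely, the residues r modulo 36 with r³ ≡ 17 (mod 36) are exactly {5, 17, 29}, and each is ≡ 5 (mod 12).

Both directions hold.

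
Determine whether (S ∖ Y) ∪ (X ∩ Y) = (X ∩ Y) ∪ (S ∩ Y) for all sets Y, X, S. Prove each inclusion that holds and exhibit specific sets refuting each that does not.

(⊆) This inclusion fails. Take Y = ∅, X = ∅, S = {1}; then 1 ∈ (S ∖ Y) ∪ (X ∩ Y) but 1 ∉ (X ∩ Y) ∪ (S ∩ Y).

(⊇) This inclusion fails. Take Y = {1}, X = ∅, S = {1}; then 1 ∈ (X ∩ Y) ∪ (S ∩ Y) but 1 ∉ (S ∖ Y) ∪ (X ∩ Y).

(⊆) fails and (⊇) fails.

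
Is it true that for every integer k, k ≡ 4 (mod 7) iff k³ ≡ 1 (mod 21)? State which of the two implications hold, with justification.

Forward direction. This fails: take k = 11. Then 11 ≡ 4 (mod 7), but 11³ = 1331 ≡ 8 (mod 21), not 1.

Converse. This fails: take k = 1. Then 1³ = 1 ≡ 1 (mod 21), yet 1 ≡ 1 (mod 7), not 4.

Neither direction holds.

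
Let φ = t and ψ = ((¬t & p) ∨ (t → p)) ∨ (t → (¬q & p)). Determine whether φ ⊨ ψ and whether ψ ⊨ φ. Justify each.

[⇒] This fails. Under t = T, q = F, p = F, the left side is true but the right side is false.

[⇐] This fails. Under t = F, q = F, p = F, the left side is false but the right side is true.

Neither direction holds.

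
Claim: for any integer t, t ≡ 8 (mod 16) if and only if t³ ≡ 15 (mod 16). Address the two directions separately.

(⇒) This fails: take t = 8. Then 8 ≡ 8 (mod 16), but 8³ = 512 ≡ 0 (mod 16), not 15.

(⇐) This fails: take t = 15. Then 15³ = 3375 ≡ 15 (mod 16), yet 15 ≡ 15 (mod 16), not 8.

Neither direction holds.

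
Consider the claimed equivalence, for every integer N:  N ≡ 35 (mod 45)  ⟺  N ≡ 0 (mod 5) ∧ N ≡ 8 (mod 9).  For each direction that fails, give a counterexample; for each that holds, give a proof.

Forward direction. Suppose N ≡ 35 (mod 45); write N = 45j + 35. Since 5 ∣ 45, reducing mod 5 gives N ≡ 35 ≡ 0 (mod 5); since 9 ∣ 45, reducing mod 9 gives N ≡ 35 ≡ 8 (mod 9).

Converse. If N ≡ 0 (mod 5) and N ≡ 8 (mod 9), then by the Chinese remainder theorem N ≡ 35 (mod 45). This is exactly N ≡ 35 (mod 45).

Both directions hold.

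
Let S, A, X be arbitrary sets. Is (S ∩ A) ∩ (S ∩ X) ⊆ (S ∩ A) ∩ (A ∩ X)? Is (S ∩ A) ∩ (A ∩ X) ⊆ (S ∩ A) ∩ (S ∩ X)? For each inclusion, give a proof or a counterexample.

(⟹) Let x ∈ (S ∩ A) ∩ (S ∩ X). Then x ∈ S ∩ A ∩ X, from which x ∈ (S ∩ A) ∩ (A ∩ X).

(⟸) Let x ∈ (S ∩ A) ∩ (A ∩ X). Then x ∈ S ∩ A ∩ X, from which x ∈ (S ∩ A) ∩ (S ∩ X).

Both inclusions hold; the sets are equal.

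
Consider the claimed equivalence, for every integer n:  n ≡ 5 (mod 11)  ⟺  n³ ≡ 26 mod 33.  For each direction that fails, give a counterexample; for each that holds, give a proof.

The forward direction fails; the converse holds.

(⟹) This fails: take n = 16. Then 16 ≡ 5 (mod 11), but 16³ = 4096 ≡ 4 (mod 33), not 26.

(⟸) Conversely, the residues r modulo 33 with r³ ≡ 26 (mod 33) are exactly {5}, and each is ≡ 5 (mod 11).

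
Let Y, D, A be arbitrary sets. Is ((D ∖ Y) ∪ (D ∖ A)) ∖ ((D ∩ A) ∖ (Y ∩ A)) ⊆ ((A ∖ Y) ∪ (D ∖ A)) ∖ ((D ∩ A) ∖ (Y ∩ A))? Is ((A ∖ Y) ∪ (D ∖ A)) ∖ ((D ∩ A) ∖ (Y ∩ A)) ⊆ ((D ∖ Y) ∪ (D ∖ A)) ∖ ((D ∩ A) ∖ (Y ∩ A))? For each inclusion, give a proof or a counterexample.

(⟹) Let x ∈ ((D ∖ Y) ∪ (D ∖ A)) ∖ ((D ∩ A) ∖ (Y ∩ A)). Then either x ∈ D and x ∉ Y, A; or x ∈ Y ∩ D and x ∉ A. In each case x ∈ ((A ∖ Y) ∪ (D ∖ A)) ∖ ((D ∩ A) ∖ (Y ∩ A)), so ((D ∖ Y) ∪ (D ∖ A)) ∖ ((D ∩ A) ∖ (Y ∩ A)) ⊆ ((A ∖ Y) ∪ (D ∖ A)) ∖ ((D ∩ A) ∖ (Y ∩ A)).

(⟸) This inclusion fails. Take Y = ∅, D = ∅, A = {1}; then 1 ∈ ((A ∖ Y) ∪ (D ∖ A)) ∖ ((D ∩ A) ∖ (Y ∩ A)) but 1 ∉ ((D ∖ Y) ∪ (D ∖ A)) ∖ ((D ∩ A) ∖ (Y ∩ A)).

(⊆) holds; (⊇) fails.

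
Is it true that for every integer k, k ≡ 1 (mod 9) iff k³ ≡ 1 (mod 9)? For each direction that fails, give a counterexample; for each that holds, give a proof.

(⇒) Suppose k ≡ 1 (mod 9). Write k = 9j + 1. Then (9j + 1)³ = 729j³ + 243j² + 27j + 1 = 9(81j³ + 27j² + 3j) + 1, so k³ ≡ 1 (mod 9).

(⇐) This fails: take k = 4. Then 4³ = 64 ≡ 1 (mod 9), yet 4 ≡ 4 (mod 9), not 1.

Not equivalent: only (⇒) holds.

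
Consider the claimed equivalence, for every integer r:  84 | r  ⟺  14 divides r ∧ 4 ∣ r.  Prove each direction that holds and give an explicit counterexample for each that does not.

[⇒] If 84 ∣ r, write r = 84q. Since 84 = 6·14, r = 14·(6q), so 14 ∣ r; and since 84 = 21·4, r = 4·(21q), so 4 ∣ r.

[⇐] This fails: take r = 28. Both 14 ∣ 28 and 4 ∣ 28, yet 28 is not a multiple of 84 (since 28 = 0·84 + 28), so 84 ∤ 28.

Only the forward implication holds.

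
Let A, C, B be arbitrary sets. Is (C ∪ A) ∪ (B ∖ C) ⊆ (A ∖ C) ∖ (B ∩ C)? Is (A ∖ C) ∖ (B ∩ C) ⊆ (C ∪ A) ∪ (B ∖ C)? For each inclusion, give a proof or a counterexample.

The sets are not equal: only the reverse inclusion holds.

(⟹) This inclusion fails. Take A = ∅, C = {1}, B = ∅; then 1 ∈ (C ∪ A) ∪ (B ∖ C) but 1 ∉ (A ∖ C) ∖ (B ∩ C).

(⟸) Let x ∈ (A ∖ C) ∖ (B ∩ C). Then either x ∈ A and x ∉ C, B; or x ∈ A ∩ B and x ∉ C. In each case x ∈ (C ∪ A) ∪ (B ∖ C), so (A ∖ C) ∖ (B ∩ C) ⊆ (C ∪ A) ∪ (B ∖ C).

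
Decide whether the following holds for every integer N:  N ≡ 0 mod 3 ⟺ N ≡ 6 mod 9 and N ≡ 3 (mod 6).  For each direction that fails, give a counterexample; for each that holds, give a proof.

(⇒) This fails: N = 0 gives 0 ≡ 0 (mod 3) but 0 ≡ 0 (mod 9), so the conjunction on the right does not hold.

(⇐) Conversely, if N ≡ 6 (mod 9) and N ≡ 3 (mod 6), then by the Chinese remainder theorem N ≡ 15 (mod 18). Since 15 ≡ 0 (mod 3) and 3 ∣ 18, we get N ≡ 0 (mod 3).

(⇒) fails; (⇐) holds.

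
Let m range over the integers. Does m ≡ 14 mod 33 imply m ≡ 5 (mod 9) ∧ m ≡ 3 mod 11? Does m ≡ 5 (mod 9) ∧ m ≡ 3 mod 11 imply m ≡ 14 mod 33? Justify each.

Forward direction. This fails: m = 80 gives 80 ≡ 14 (mod 33) but 80 ≡ 8 (mod 9), so the conjunction on the right does not hold.

Converse. If m ≡ 5 (mod 9) and m ≡ 3 (mod 11), then by the Chinese remainder theorem m ≡ 14 (mod 99). Since 14 ≡ 14 (mod 33) and 33 ∣ 99, we get m ≡ 14 (mod 33).

The forward direction fails; the converse holds.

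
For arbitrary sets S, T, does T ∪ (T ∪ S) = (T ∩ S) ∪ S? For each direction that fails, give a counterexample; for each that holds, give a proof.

Forward inclusion. This inclusion fails. Take S = ∅, T = {1}; then 1 ∈ T ∪ (T ∪ S) but 1 ∉ (T ∩ S) ∪ S.

Reverse inclusion. Let x ∈ (T ∩ S) ∪ S. Then either x ∈ S and x ∉ T; or x ∈ S ∩ T. In each case x ∈ T ∪ (T ∪ S), so (T ∩ S) ∪ S ⊆ T ∪ (T ∪ S).

(⊆) fails; (⊇) holds.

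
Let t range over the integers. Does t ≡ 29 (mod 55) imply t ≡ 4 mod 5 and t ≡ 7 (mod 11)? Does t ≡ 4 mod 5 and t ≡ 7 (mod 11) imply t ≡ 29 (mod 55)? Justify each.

The biconditional holds.

(→) Suppose t ≡ 29 (mod 55); write t = 55j + 29. Since 5 ∣ 55, reducing mod 5 gives t ≡ 29 ≡ 4 (mod 5); since 11 ∣ 55, reducing mod 11 gives t ≡ 29 ≡ 7 (mod 11).

(←) Conversely, if t ≡ 4 (mod 5) and t ≡ 7 (mod 11), then by the Chinese remainder theorem t ≡ 29 (mod 55). This is exactly t ≡ 29 (mod 55).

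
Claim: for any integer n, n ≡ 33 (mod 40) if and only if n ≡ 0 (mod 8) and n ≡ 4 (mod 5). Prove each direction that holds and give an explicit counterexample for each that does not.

(⇒) fails and (⇐) fails.

[⇒] This fails: n = 33 gives 33 ≡ 33 (mod 40) but 33 ≡ 1 (mod 8), so the conjunction on the right does not hold.

[⇐] This fails: n = 24 satisfies both congruences on the right (24 ≡ 0 mod 8 and 24 ≡ 4 mod 5) yet 24 ≡ 24 (mod 40), not 33.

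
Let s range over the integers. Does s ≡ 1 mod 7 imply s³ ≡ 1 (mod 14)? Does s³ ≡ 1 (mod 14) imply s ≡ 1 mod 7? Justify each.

Neither implication holds.

(⇒) This fails: take s = 8. Then 8 ≡ 1 (mod 7), but 8³ = 512 ≡ 8 (mod 14), not 1.

(⇐) This fails: take s = 9. Then 9³ = 729 ≡ 1 (mod 14), yet 9 ≡ 2 (mod 7), not 1.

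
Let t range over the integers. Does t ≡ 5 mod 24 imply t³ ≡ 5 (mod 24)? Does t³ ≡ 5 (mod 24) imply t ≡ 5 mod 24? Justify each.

Both implications hold.

[⇒] Suppose t ≡ 5 mod 24. Write t = 24j + 5. Then (24j + 5)³ = 13824j³ + 8640j² + 1800j + 125 = 24(576j³ + 360j² + 75j + 5) + 5, so t³ ≡ 5 (mod 24).

[⇐] Conversely, suppose t³ ≡ 5 (mod 24). The only residue r in {0, …, 23} with r³ ≡ 5 (mod 24) is r = 5, so t ≡ 5 (mod 24).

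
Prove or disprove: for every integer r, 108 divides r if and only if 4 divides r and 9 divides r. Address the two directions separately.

(⇐) This fails: take r = 36. Both 4 ∣ 36 and 9 ∣ 36, yet 36 is not a multiple of 108 (since 36 = 0·108 + 36), so 108 ∤ 36.

(⇒) If 108 ∣ r, write r = 108q. Since 108 = 27·4, r = 4·(27q), so 4 ∣ r; and since 108 = 12·9, r = 9·(12q), so 9 ∣ r.

The forward direction holds; the converse fails.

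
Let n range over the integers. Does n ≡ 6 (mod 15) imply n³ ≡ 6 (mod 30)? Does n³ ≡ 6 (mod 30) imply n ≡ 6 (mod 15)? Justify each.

Forward direction. This fails: take n = 21. Then 21 ≡ 6 (mod 15), but 21³ = 9261 ≡ 21 (mod 30), not 6.

Converse. The residues r modulo 30 with r³ ≡ 6 (mod 30) are exactly {6}, and each is ≡ 6 (mod 15).

Not equivalent: only (⇐) holds.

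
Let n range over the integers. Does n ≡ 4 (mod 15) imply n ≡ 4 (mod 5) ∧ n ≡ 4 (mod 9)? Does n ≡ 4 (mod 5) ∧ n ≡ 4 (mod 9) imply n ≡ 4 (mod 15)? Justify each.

Not equivalent: only (⇐) holds.

[⇐] If n ≡ 4 (mod 5) and n ≡ 4 (mod 9), then by the Chinese remainder theorem n ≡ 4 (mod 45). Since 4 ≡ 4 (mod 15) and 15 ∣ 45, we get n ≡ 4 (mod 15).

[⇒] This fails: n = 34 gives 34 ≡ 4 (mod 15) but 34 ≡ 7 (mod 9), so the conjunction on the right does not hold.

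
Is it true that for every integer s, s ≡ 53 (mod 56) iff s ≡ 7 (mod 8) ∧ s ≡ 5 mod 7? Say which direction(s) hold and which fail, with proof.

Forward direction. This fails: s = 53 gives 53 ≡ 53 (mod 56) but 53 ≡ 5 (mod 8), so the conjunction on the right does not hold.

Converse. This fails: s = 47 satisfies both congruences on the right (47 ≡ 7 mod 8 and 47 ≡ 5 mod 7) yet 47 ≡ 47 (mod 56), not 53.

Both directions fail.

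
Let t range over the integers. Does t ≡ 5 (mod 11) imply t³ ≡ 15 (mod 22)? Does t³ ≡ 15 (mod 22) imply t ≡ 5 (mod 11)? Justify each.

Only the reverse direction holds.

(⟸) The residues r modulo 22 with r³ ≡ 15 (mod 22) are exactly {5}, and each is ≡ 5 (mod 11).

(⟹) This fails: take t = 16. Then 16 ≡ 5 (mod 11), but 16³ = 4096 ≡ 4 (mod 22), not 15.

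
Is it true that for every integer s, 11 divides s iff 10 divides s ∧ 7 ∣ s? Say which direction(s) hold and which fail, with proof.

(⇒) fails and (⇐) fails.

Forward direction. This fails: take s = 11. Certainly 11 ∣ 11, but 10 ∤ 11.

Converse. This fails: take s = 70. Both 10 ∣ 70 and 7 ∣ 70, yet 70 is not a multiple of 11 (since 70 = 6·11 + 4), so 11 ∤ 70.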